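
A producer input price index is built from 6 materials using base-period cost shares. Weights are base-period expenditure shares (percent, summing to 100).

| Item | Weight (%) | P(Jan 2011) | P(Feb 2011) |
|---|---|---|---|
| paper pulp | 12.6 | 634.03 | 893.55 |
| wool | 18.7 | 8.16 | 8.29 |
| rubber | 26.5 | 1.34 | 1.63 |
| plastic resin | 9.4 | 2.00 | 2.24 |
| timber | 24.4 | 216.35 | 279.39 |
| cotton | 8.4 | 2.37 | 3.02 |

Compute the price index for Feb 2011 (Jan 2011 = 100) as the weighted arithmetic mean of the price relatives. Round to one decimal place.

121.7

paper pulp: 12.6 × (893.55/634.03) = 12.6 × 1.409318 = 17.7574
wool: 18.7 × (8.29/8.16) = 18.7 × 1.015931 = 18.9979
rubber: 26.5 × (1.63/1.34) = 26.5 × 1.216418 = 32.2351
plastic resin: 9.4 × (2.24/2.00) = 9.4 × 1.120000 = 10.5280
timber: 24.4 × (279.39/216.35) = 24.4 × 1.291380 = 31.5097
cotton: 8.4 × (3.02/2.37) = 8.4 × 1.274262 = 10.7038
Index = Σ wᵢ·(p₁ᵢ/p₀ᵢ) = 17.7574 + 18.9979 + 32.2351 + 10.5280 + 31.5097 + 10.7038 = 121.7319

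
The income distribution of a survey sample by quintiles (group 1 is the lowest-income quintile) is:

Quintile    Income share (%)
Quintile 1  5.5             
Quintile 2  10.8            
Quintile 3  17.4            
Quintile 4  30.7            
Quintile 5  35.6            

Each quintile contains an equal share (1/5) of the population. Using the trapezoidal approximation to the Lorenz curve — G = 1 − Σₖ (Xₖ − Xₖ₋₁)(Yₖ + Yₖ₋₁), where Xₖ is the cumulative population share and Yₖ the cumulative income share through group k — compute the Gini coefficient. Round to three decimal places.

Cumulative income shares Yₖ: 0.0550, 0.1630, 0.3370, 0.6440, 1.0000
Σ (Xₖ−Xₖ₋₁)(Yₖ+Yₖ₋₁) = (1/5)(0.0550+0.0000) + (1/5)(0.1630+0.0550) + (1/5)(0.3370+0.1630) + (1/5)(0.6440+0.3370) + (1/5)(1.0000+0.6440)
  = 0.0110 + 0.0436 + 0.1000 + 0.1962 + 0.3288 = 0.6796
G = 1 − 0.6796 = 0.3204

0.320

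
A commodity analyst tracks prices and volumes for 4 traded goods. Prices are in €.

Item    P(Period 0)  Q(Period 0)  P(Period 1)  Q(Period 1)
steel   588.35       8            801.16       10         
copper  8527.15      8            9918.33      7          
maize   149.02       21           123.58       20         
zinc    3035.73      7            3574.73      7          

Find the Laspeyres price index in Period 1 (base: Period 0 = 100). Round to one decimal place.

Laspeyres price index uses base-period quantities as weights.
ΣP(Period 1)·Q(Period 0) = 801.16×8 + 9918.33×8 + 123.58×21 + 3574.73×7 = 6409.28 + 79346.64 + 2595.18 + 25023.11 = 113374.21
ΣP(Period 0)·Q(Period 0) = 588.35×8 + 8527.15×8 + 149.02×21 + 3035.73×7 = 4706.8 + 68217.2 + 3129.42 + 21250.11 = 97303.53
Index = 113374.21 / 97303.53 × 100 = 116.5160

116.5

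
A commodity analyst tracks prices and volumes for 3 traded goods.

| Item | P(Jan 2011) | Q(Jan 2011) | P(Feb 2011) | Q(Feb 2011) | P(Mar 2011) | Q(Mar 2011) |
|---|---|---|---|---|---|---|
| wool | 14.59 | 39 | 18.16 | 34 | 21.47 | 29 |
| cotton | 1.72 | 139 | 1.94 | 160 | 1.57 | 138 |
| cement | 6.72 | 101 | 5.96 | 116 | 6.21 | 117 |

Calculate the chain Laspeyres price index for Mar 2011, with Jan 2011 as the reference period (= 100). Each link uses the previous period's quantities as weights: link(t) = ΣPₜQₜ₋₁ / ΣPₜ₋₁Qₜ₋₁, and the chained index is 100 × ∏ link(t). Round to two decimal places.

Link Jan 2011→Feb 2011:
ΣP(Feb 2011)Q(Jan 2011) = 18.16×39 + 1.94×139 + 5.96×101 = 708.24 + 269.66 + 601.96 = 1579.86
ΣP(Jan 2011)Q(Jan 2011) = 14.59×39 + 1.72×139 + 6.72×101 = 569.01 + 239.08 + 678.72 = 1486.81
link = 1579.86/1486.81 = 1.062584
Link Feb 2011→Mar 2011:
ΣP(Mar 2011)Q(Feb 2011) = 21.47×34 + 1.57×160 + 6.21×116 = 729.98 + 251.2 + 720.36 = 1701.54
ΣP(Feb 2011)Q(Feb 2011) = 18.16×34 + 1.94×160 + 5.96×116 = 617.44 + 310.4 + 691.36 = 1619.2
link = 1701.54/1619.2 = 1.050852
Chained index = 100 × 1.062584 × 1.050852 = 111.6618

111.66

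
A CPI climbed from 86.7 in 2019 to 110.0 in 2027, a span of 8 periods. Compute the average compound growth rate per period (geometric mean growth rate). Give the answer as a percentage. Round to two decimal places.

3.02%

Growth factor = (110.0/86.7)^(1/8) = (1.268743)^(1/8) = 1.030200
Growth rate = 1.030200 − 1 = 0.030200 = 3.0200%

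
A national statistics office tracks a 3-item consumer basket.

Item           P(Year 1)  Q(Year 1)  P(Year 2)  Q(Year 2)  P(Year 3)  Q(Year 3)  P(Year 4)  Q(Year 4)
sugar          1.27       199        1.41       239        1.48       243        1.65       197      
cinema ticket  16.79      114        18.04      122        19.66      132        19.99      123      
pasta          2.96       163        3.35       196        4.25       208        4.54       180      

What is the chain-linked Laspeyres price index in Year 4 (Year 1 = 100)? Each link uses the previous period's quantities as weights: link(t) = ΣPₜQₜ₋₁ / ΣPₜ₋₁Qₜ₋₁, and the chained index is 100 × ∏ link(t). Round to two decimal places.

Link Year 1→Year 2:
ΣP(Year 2)Q(Year 1) = 1.41×199 + 18.04×114 + 3.35×163 = 280.59 + 2056.56 + 546.05 = 2883.2
ΣP(Year 1)Q(Year 1) = 1.27×199 + 16.79×114 + 2.96×163 = 252.73 + 1914.06 + 482.48 = 2649.27
link = 2883.2/2649.27 = 1.088300
Link Year 2→Year 3:
ΣP(Year 3)Q(Year 2) = 1.48×239 + 19.66×122 + 4.25×196 = 353.72 + 2398.52 + 833 = 3585.24
ΣP(Year 2)Q(Year 2) = 1.41×239 + 18.04×122 + 3.35×196 = 336.99 + 2200.88 + 656.6 = 3194.47
link = 3585.24/3194.47 = 1.122327
Link Year 3→Year 4:
ΣP(Year 4)Q(Year 3) = 1.65×243 + 19.99×132 + 4.54×208 = 400.95 + 2638.68 + 944.32 = 3983.95
ΣP(Year 3)Q(Year 3) = 1.48×243 + 19.66×132 + 4.25×208 = 359.64 + 2595.12 + 884 = 3838.76
link = 3983.95/3838.76 = 1.037822
Chained index = 100 × 1.088300 × 1.122327 × 1.037822 = 126.7625

126.76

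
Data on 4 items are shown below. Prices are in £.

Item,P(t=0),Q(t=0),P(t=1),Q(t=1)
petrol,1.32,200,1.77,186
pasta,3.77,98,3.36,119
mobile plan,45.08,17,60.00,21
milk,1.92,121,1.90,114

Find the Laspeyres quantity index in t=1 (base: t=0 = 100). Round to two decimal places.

Laspeyres quantity index uses base-period prices as weights.
ΣP(t=0)·Q(t=1) = 1.32×186 + 3.77×119 + 45.08×21 + 1.92×114 = 245.52 + 448.63 + 946.68 + 218.88 = 1859.71
ΣP(t=0)·Q(t=0) = 1.32×200 + 3.77×98 + 45.08×17 + 1.92×121 = 264 + 369.46 + 766.36 + 232.32 = 1632.14
Index = 1859.71 / 1632.14 × 100 = 113.9430

113.94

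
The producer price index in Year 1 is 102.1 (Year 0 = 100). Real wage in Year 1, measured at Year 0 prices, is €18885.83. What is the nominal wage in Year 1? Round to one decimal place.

19282.4

Nominal = Real × (Index/100) = 18885.83 × (102.1/100)
        = 18885.83 × 1.021 = 19282.4324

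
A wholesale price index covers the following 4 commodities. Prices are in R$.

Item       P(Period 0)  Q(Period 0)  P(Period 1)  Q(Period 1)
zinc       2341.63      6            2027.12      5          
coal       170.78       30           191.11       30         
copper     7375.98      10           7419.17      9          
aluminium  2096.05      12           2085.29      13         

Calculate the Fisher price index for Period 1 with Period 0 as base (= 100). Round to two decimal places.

Laspeyres component (base-period weights):
ΣP(Period 1)Q(Period 0) = 2027.12×6 + 191.11×30 + 7419.17×10 + 2085.29×12 = 12162.72 + 5733.3 + 74191.7 + 25023.48 = 117111.2
ΣP(Period 0)Q(Period 0) = 2341.63×6 + 170.78×30 + 7375.98×10 + 2096.05×12 = 14049.78 + 5123.4 + 73759.8 + 25152.6 = 118085.58
L = 117111.2 / 118085.58 × 100 = 99.1749
Paasche component (current-period weights):
ΣP(Period 1)Q(Period 1) = 2027.12×5 + 191.11×30 + 7419.17×9 + 2085.29×13 = 10135.6 + 5733.3 + 66772.53 + 27108.77 = 109750.2
ΣP(Period 0)Q(Period 1) = 2341.63×5 + 170.78×30 + 7375.98×9 + 2096.05×13 = 11708.15 + 5123.4 + 66383.82 + 27248.65 = 110464.02
P = 109750.2 / 110464.02 × 100 = 99.3538
Fisher = √(L × P) = √(99.1749 × 99.3538) = 99.2643

99.26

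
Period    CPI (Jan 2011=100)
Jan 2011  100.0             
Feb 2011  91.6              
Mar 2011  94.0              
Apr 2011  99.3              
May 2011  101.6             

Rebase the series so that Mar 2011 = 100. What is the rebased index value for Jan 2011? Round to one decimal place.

Rebased(Jan 2011) = 100.0 / 94.0 × 100 = 106.3830

106.4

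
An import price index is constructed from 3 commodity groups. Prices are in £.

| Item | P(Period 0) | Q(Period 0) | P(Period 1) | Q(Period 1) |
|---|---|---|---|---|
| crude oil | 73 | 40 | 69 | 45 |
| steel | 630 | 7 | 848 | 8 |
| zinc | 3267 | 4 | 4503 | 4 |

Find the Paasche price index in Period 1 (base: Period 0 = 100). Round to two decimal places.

Paasche price index uses current-period quantities as weights.
ΣP(Period 1)·Q(Period 1) = 69×45 + 848×8 + 4503×4 = 3105 + 6784 + 18012 = 27901
ΣP(Period 0)·Q(Period 1) = 73×45 + 630×8 + 3267×4 = 3285 + 5040 + 13068 = 21393
Index = 27901 / 21393 × 100 = 130.4212

130.42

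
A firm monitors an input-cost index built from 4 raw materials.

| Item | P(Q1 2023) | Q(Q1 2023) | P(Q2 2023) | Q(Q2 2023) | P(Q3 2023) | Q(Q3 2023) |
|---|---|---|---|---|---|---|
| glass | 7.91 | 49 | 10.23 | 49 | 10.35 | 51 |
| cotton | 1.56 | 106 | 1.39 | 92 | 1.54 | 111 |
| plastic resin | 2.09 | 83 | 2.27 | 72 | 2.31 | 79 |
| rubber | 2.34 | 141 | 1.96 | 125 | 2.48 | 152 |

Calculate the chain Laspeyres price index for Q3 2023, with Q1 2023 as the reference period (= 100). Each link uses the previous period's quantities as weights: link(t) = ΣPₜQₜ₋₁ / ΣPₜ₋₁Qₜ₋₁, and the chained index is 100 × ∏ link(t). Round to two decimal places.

Link Q1 2023→Q2 2023:
ΣP(Q2 2023)Q(Q1 2023) = 10.23×49 + 1.39×106 + 2.27×83 + 1.96×141 = 501.27 + 147.34 + 188.41 + 276.36 = 1113.38
ΣP(Q1 2023)Q(Q1 2023) = 7.91×49 + 1.56×106 + 2.09×83 + 2.34×141 = 387.59 + 165.36 + 173.47 + 329.94 = 1056.36
link = 1113.38/1056.36 = 1.053978
Link Q2 2023→Q3 2023:
ΣP(Q3 2023)Q(Q2 2023) = 10.35×49 + 1.54×92 + 2.31×72 + 2.48×125 = 507.15 + 141.68 + 166.32 + 310 = 1125.15
ΣP(Q2 2023)Q(Q2 2023) = 10.23×49 + 1.39×92 + 2.27×72 + 1.96×125 = 501.27 + 127.88 + 163.44 + 245 = 1037.59
link = 1125.15/1037.59 = 1.084388
Chained index = 100 × 1.053978 × 1.084388 = 114.2921

114.29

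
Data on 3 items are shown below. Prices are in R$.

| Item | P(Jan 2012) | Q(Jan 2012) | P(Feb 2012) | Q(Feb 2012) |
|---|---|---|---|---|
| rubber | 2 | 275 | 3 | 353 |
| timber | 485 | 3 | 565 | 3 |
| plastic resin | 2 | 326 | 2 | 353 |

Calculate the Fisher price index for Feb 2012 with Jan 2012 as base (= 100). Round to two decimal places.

120.03

Laspeyres component (base-period weights):
ΣP(Feb 2012)Q(Jan 2012) = 3×275 + 565×3 + 2×326 = 825 + 1695 + 652 = 3172
ΣP(Jan 2012)Q(Jan 2012) = 2×275 + 485×3 + 2×326 = 550 + 1455 + 652 = 2657
L = 3172 / 2657 × 100 = 119.3828
Paasche component (current-period weights):
ΣP(Feb 2012)Q(Feb 2012) = 3×353 + 565×3 + 2×353 = 1059 + 1695 + 706 = 3460
ΣP(Jan 2012)Q(Feb 2012) = 2×353 + 485×3 + 2×353 = 706 + 1455 + 706 = 2867
P = 3460 / 2867 × 100 = 120.6836
Fisher = √(L × P) = √(119.3828 × 120.6836) = 120.0314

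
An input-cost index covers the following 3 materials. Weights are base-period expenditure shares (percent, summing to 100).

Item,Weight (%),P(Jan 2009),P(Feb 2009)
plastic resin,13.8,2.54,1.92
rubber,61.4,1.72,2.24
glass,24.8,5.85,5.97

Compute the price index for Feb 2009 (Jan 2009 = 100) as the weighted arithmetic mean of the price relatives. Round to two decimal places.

115.70

plastic resin: 13.8 × (1.92/2.54) = 13.8 × 0.755906 = 10.4315
rubber: 61.4 × (2.24/1.72) = 61.4 × 1.302326 = 79.9628
glass: 24.8 × (5.97/5.85) = 24.8 × 1.020513 = 25.3087
Index = Σ wᵢ·(p₁ᵢ/p₀ᵢ) = 10.4315 + 79.9628 + 25.3087 = 115.7030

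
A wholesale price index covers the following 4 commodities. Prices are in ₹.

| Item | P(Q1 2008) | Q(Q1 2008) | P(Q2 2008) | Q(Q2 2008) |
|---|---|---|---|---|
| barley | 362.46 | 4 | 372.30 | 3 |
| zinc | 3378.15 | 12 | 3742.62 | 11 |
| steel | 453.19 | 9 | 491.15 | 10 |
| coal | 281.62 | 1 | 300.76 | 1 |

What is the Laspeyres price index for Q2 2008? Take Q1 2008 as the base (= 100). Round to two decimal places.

Laspeyres price index uses base-period quantities as weights.
ΣP(Q2 2008)·Q(Q1 2008) = 372.30×4 + 3742.62×12 + 491.15×9 + 300.76×1 = 1489.2 + 44911.44 + 4420.35 + 300.76 = 51121.75
ΣP(Q1 2008)·Q(Q1 2008) = 362.46×4 + 3378.15×12 + 453.19×9 + 281.62×1 = 1449.84 + 40537.8 + 4078.71 + 281.62 = 46347.97
Index = 51121.75 / 46347.97 × 100 = 110.2999

110.30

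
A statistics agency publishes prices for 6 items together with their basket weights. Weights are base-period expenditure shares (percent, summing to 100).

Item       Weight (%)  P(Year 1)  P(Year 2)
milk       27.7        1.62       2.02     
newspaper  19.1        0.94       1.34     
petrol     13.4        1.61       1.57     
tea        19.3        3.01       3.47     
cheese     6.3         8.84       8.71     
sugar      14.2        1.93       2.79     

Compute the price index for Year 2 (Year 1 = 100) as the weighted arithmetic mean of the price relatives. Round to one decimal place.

123.8

milk: 27.7 × (2.02/1.62) = 27.7 × 1.246914 = 34.5395
newspaper: 19.1 × (1.34/0.94) = 19.1 × 1.425532 = 27.2277
petrol: 13.4 × (1.57/1.61) = 13.4 × 0.975155 = 13.0671
tea: 19.3 × (3.47/3.01) = 19.3 × 1.152824 = 22.2495
cheese: 6.3 × (8.71/8.84) = 6.3 × 0.985294 = 6.2074
sugar: 14.2 × (2.79/1.93) = 14.2 × 1.445596 = 20.5275
Index = Σ wᵢ·(p₁ᵢ/p₀ᵢ) = 34.5395 + 27.2277 + 13.0671 + 22.2495 + 6.2074 + 20.5275 = 123.8186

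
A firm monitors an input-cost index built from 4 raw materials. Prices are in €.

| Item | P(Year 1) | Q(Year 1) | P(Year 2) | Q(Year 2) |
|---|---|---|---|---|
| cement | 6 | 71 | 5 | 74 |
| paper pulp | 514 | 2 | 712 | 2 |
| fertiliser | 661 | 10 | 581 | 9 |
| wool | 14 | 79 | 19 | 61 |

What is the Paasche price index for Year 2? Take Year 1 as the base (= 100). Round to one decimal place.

98.9

Paasche price index uses current-period quantities as weights.
ΣP(Year 2)·Q(Year 2) = 5×74 + 712×2 + 581×9 + 19×61 = 370 + 1424 + 5229 + 1159 = 8182
ΣP(Year 1)·Q(Year 2) = 6×74 + 514×2 + 661×9 + 14×61 = 444 + 1028 + 5949 + 854 = 8275
Index = 8182 / 8275 × 100 = 98.8761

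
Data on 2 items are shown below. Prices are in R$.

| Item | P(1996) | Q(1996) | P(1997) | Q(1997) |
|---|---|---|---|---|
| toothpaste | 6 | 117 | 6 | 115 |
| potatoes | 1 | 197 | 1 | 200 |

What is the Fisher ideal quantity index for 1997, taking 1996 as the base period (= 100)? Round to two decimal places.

99.00

Laspeyres component (base-period weights):
ΣP(1996)Q(1997) = 6×115 + 1×200 = 690 + 200 = 890
ΣP(1996)Q(1996) = 6×117 + 1×197 = 702 + 197 = 899
L = 890 / 899 × 100 = 98.9989
Paasche component (current-period weights):
ΣP(1997)Q(1997) = 6×115 + 1×200 = 690 + 200 = 890
ΣP(1997)Q(1996) = 6×117 + 1×197 = 702 + 197 = 899
P = 890 / 899 × 100 = 98.9989
Fisher = √(L × P) = √(98.9989 × 98.9989) = 98.9989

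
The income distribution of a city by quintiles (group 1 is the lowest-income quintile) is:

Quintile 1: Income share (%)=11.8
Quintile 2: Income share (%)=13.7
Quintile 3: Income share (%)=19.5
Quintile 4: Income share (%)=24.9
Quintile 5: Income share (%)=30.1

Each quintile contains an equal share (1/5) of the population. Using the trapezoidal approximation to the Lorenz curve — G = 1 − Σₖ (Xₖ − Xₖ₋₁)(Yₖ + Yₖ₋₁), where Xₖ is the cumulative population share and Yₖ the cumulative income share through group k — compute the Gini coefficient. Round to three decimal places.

0.191

Cumulative income shares Yₖ: 0.1180, 0.2550, 0.4500, 0.6990, 1.0000
Σ (Xₖ−Xₖ₋₁)(Yₖ+Yₖ₋₁) = (1/5)(0.1180+0.0000) + (1/5)(0.2550+0.1180) + (1/5)(0.4500+0.2550) + (1/5)(0.6990+0.4500) + (1/5)(1.0000+0.6990)
  = 0.0236 + 0.0746 + 0.1410 + 0.2298 + 0.3398 = 0.8088
G = 1 − 0.8088 = 0.1912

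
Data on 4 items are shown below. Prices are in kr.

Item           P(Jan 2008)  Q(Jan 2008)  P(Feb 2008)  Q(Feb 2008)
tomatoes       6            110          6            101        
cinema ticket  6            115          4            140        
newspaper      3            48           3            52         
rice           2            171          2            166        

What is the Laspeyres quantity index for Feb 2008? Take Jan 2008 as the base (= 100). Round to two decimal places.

105.34

Laspeyres quantity index uses base-period prices as weights.
ΣP(Jan 2008)·Q(Feb 2008) = 6×101 + 6×140 + 3×52 + 2×166 = 606 + 840 + 156 + 332 = 1934
ΣP(Jan 2008)·Q(Jan 2008) = 6×110 + 6×115 + 3×48 + 2×171 = 660 + 690 + 144 + 342 = 1836
Index = 1934 / 1836 × 100 = 105.3377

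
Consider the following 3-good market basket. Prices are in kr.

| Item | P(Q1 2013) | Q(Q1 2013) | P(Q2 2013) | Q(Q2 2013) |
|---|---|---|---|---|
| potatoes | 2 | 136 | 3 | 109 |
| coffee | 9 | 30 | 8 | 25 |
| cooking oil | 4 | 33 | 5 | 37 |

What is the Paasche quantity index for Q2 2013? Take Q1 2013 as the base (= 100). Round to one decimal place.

Paasche quantity index uses current-period prices as weights.
ΣP(Q2 2013)·Q(Q2 2013) = 3×109 + 8×25 + 5×37 = 327 + 200 + 185 = 712
ΣP(Q2 2013)·Q(Q1 2013) = 3×136 + 8×30 + 5×33 = 408 + 240 + 165 = 813
Index = 712 / 813 × 100 = 87.5769

87.6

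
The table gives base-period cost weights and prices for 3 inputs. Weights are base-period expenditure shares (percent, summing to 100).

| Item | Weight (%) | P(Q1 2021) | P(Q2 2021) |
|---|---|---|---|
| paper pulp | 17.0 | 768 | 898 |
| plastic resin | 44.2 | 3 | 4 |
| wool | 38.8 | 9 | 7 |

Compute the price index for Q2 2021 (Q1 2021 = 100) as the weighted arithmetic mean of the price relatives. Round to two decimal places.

paper pulp: 17.0 × (898/768) = 17.0 × 1.169271 = 19.8776
plastic resin: 44.2 × (4/3) = 44.2 × 1.333333 = 58.9333
wool: 38.8 × (7/9) = 38.8 × 0.777778 = 30.1778
Index = Σ wᵢ·(p₁ᵢ/p₀ᵢ) = 19.8776 + 58.9333 + 30.1778 = 108.9887

108.99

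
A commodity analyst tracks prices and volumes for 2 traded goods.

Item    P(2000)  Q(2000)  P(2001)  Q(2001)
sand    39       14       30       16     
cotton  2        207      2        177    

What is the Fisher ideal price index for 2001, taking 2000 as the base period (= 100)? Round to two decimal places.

86.07

Laspeyres component (base-period weights):
ΣP(2001)Q(2000) = 30×14 + 2×207 = 420 + 414 = 834
ΣP(2000)Q(2000) = 39×14 + 2×207 = 546 + 414 = 960
L = 834 / 960 × 100 = 86.8750
Paasche component (current-period weights):
ΣP(2001)Q(2001) = 30×16 + 2×177 = 480 + 354 = 834
ΣP(2000)Q(2001) = 39×16 + 2×177 = 624 + 354 = 978
P = 834 / 978 × 100 = 85.2761
Fisher = √(L × P) = √(86.8750 × 85.2761) = 86.0718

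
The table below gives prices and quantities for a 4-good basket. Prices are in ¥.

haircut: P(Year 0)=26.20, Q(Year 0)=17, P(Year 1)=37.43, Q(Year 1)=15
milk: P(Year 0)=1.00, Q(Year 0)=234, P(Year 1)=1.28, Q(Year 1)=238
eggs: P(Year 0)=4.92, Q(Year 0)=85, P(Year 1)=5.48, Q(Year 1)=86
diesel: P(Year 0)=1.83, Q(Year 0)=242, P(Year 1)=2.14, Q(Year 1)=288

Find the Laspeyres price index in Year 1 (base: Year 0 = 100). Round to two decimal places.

124.61

Laspeyres price index uses base-period quantities as weights.
ΣP(Year 1)·Q(Year 0) = 37.43×17 + 1.28×234 + 5.48×85 + 2.14×242 = 636.31 + 299.52 + 465.8 + 517.88 = 1919.51
ΣP(Year 0)·Q(Year 0) = 26.20×17 + 1.00×234 + 4.92×85 + 1.83×242 = 445.4 + 234 + 418.2 + 442.86 = 1540.46
Index = 1919.51 / 1540.46 × 100 = 124.6063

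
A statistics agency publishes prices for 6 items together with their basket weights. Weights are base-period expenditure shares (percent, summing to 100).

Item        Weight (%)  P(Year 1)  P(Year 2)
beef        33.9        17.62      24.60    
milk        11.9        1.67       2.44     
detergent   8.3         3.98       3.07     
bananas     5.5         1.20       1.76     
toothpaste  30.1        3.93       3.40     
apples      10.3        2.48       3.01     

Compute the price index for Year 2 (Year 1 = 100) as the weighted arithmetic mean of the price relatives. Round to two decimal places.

beef: 33.9 × (24.60/17.62) = 33.9 × 1.396141 = 47.3292
milk: 11.9 × (2.44/1.67) = 11.9 × 1.461078 = 17.3868
detergent: 8.3 × (3.07/3.98) = 8.3 × 0.771357 = 6.4023
bananas: 5.5 × (1.76/1.20) = 5.5 × 1.466667 = 8.0667
toothpaste: 30.1 × (3.40/3.93) = 30.1 × 0.865140 = 26.0407
apples: 10.3 × (3.01/2.48) = 10.3 × 1.213710 = 12.5012
Index = Σ wᵢ·(p₁ᵢ/p₀ᵢ) = 47.3292 + 17.3868 + 6.4023 + 8.0667 + 26.0407 + 12.5012 = 117.7268

117.73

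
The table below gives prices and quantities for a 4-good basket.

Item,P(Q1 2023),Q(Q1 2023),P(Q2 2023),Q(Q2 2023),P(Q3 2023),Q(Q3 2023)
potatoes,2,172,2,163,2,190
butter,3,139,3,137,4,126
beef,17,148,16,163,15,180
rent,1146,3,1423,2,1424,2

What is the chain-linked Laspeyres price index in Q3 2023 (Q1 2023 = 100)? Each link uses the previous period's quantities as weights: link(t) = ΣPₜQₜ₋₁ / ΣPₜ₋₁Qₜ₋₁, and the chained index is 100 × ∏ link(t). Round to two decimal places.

Link Q1 2023→Q2 2023:
ΣP(Q2 2023)Q(Q1 2023) = 2×172 + 3×139 + 16×148 + 1423×3 = 344 + 417 + 2368 + 4269 = 7398
ΣP(Q1 2023)Q(Q1 2023) = 2×172 + 3×139 + 17×148 + 1146×3 = 344 + 417 + 2516 + 3438 = 6715
link = 7398/6715 = 1.101713
Link Q2 2023→Q3 2023:
ΣP(Q3 2023)Q(Q2 2023) = 2×163 + 4×137 + 15×163 + 1424×2 = 326 + 548 + 2445 + 2848 = 6167
ΣP(Q2 2023)Q(Q2 2023) = 2×163 + 3×137 + 16×163 + 1423×2 = 326 + 411 + 2608 + 2846 = 6191
link = 6167/6191 = 0.996123
Chained index = 100 × 1.101713 × 0.996123 = 109.7442

109.74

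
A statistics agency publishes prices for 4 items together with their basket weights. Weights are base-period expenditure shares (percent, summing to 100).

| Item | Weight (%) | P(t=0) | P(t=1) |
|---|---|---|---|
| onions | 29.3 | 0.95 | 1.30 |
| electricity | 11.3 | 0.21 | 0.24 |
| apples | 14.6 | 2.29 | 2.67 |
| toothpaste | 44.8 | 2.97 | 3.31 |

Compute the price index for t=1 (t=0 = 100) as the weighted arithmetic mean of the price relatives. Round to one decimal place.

onions: 29.3 × (1.30/0.95) = 29.3 × 1.368421 = 40.0947
electricity: 11.3 × (0.24/0.21) = 11.3 × 1.142857 = 12.9143
apples: 14.6 × (2.67/2.29) = 14.6 × 1.165939 = 17.0227
toothpaste: 44.8 × (3.31/2.97) = 44.8 × 1.114478 = 49.9286
Index = Σ wᵢ·(p₁ᵢ/p₀ᵢ) = 40.0947 + 12.9143 + 17.0227 + 49.9286 = 119.9603

120.0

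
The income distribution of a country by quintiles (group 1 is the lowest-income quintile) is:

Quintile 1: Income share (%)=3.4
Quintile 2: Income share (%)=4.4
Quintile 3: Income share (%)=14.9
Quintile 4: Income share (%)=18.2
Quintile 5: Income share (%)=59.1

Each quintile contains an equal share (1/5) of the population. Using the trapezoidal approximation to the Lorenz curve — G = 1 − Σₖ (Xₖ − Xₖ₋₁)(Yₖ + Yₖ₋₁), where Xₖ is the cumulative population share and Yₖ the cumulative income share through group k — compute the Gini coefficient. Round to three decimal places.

Cumulative income shares Yₖ: 0.0340, 0.0780, 0.2270, 0.4090, 1.0000
Σ (Xₖ−Xₖ₋₁)(Yₖ+Yₖ₋₁) = (1/5)(0.0340+0.0000) + (1/5)(0.0780+0.0340) + (1/5)(0.2270+0.0780) + (1/5)(0.4090+0.2270) + (1/5)(1.0000+0.4090)
  = 0.0068 + 0.0224 + 0.0610 + 0.1272 + 0.2818 = 0.4992
G = 1 − 0.4992 = 0.5008

0.501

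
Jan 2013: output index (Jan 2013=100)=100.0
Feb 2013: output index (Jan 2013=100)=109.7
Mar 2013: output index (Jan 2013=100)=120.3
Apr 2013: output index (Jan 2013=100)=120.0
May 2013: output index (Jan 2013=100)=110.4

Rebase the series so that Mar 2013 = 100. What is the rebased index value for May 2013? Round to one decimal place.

91.8

Rebased(May 2013) = 110.4 / 120.3 × 100 = 91.7706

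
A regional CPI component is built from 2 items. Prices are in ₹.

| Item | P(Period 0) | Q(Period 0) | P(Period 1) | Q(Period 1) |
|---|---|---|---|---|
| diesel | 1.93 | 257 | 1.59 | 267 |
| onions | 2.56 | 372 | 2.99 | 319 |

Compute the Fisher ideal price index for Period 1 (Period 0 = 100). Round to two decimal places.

104.24

Laspeyres component (base-period weights):
ΣP(Period 1)Q(Period 0) = 1.59×257 + 2.99×372 = 408.63 + 1112.28 = 1520.91
ΣP(Period 0)Q(Period 0) = 1.93×257 + 2.56×372 = 496.01 + 952.32 = 1448.33
L = 1520.91 / 1448.33 × 100 = 105.0113
Paasche component (current-period weights):
ΣP(Period 1)Q(Period 1) = 1.59×267 + 2.99×319 = 424.53 + 953.81 = 1378.34
ΣP(Period 0)Q(Period 1) = 1.93×267 + 2.56×319 = 515.31 + 816.64 = 1331.95
P = 1378.34 / 1331.95 × 100 = 103.4829
Fisher = √(L × P) = √(105.0113 × 103.4829) = 104.2443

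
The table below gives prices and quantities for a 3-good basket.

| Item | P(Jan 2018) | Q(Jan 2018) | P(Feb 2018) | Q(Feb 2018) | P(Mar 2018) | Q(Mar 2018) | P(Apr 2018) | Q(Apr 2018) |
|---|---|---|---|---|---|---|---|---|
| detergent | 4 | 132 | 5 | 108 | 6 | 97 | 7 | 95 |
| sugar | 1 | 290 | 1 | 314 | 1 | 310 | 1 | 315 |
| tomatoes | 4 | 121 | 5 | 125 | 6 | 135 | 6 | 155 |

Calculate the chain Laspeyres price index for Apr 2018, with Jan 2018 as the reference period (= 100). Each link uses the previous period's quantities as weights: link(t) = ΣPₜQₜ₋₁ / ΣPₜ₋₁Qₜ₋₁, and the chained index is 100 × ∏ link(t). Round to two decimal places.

146.13

Link Jan 2018→Feb 2018:
ΣP(Feb 2018)Q(Jan 2018) = 5×132 + 1×290 + 5×121 = 660 + 290 + 605 = 1555
ΣP(Jan 2018)Q(Jan 2018) = 4×132 + 1×290 + 4×121 = 528 + 290 + 484 = 1302
link = 1555/1302 = 1.194316
Link Feb 2018→Mar 2018:
ΣP(Mar 2018)Q(Feb 2018) = 6×108 + 1×314 + 6×125 = 648 + 314 + 750 = 1712
ΣP(Feb 2018)Q(Feb 2018) = 5×108 + 1×314 + 5×125 = 540 + 314 + 625 = 1479
link = 1712/1479 = 1.157539
Link Mar 2018→Apr 2018:
ΣP(Apr 2018)Q(Mar 2018) = 7×97 + 1×310 + 6×135 = 679 + 310 + 810 = 1799
ΣP(Mar 2018)Q(Mar 2018) = 6×97 + 1×310 + 6×135 = 582 + 310 + 810 = 1702
link = 1799/1702 = 1.056992
Chained index = 100 × 1.194316 × 1.157539 × 1.056992 = 146.1257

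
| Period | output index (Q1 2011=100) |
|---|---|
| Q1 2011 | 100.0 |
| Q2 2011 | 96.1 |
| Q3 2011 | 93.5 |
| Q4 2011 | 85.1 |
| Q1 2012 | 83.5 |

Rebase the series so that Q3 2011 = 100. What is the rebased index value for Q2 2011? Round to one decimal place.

Rebased(Q2 2011) = 96.1 / 93.5 × 100 = 102.7807

102.8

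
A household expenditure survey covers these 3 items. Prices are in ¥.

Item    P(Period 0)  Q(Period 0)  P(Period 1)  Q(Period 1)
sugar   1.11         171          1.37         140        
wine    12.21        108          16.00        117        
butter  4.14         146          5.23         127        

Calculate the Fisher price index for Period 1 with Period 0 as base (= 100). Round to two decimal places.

Laspeyres component (base-period weights):
ΣP(Period 1)Q(Period 0) = 1.37×171 + 16.00×108 + 5.23×146 = 234.27 + 1728 + 763.58 = 2725.85
ΣP(Period 0)Q(Period 0) = 1.11×171 + 12.21×108 + 4.14×146 = 189.81 + 1318.68 + 604.44 = 2112.93
L = 2725.85 / 2112.93 × 100 = 129.0081
Paasche component (current-period weights):
ΣP(Period 1)Q(Period 1) = 1.37×140 + 16.00×117 + 5.23×127 = 191.8 + 1872 + 664.21 = 2728.01
ΣP(Period 0)Q(Period 1) = 1.11×140 + 12.21×117 + 4.14×127 = 155.4 + 1428.57 + 525.78 = 2109.75
P = 2728.01 / 2109.75 × 100 = 129.3049
Fisher = √(L × P) = √(129.0081 × 129.3049) = 129.1564

129.16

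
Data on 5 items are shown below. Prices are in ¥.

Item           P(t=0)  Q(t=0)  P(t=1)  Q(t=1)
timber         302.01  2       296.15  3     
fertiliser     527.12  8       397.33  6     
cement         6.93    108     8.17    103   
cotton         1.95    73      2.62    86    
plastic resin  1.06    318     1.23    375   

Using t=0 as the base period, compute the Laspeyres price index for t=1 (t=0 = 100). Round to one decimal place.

86.6

Laspeyres price index uses base-period quantities as weights.
ΣP(t=1)·Q(t=0) = 296.15×2 + 397.33×8 + 8.17×108 + 2.62×73 + 1.23×318 = 592.3 + 3178.64 + 882.36 + 191.26 + 391.14 = 5235.7
ΣP(t=0)·Q(t=0) = 302.01×2 + 527.12×8 + 6.93×108 + 1.95×73 + 1.06×318 = 604.02 + 4216.96 + 748.44 + 142.35 + 337.08 = 6048.85
Index = 5235.7 / 6048.85 × 100 = 86.5569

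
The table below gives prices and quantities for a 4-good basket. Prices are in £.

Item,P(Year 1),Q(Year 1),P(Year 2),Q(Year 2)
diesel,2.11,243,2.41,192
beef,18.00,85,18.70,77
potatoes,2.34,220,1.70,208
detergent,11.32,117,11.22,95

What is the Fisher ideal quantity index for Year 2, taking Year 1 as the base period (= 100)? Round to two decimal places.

86.20

Laspeyres component (base-period weights):
ΣP(Year 1)Q(Year 2) = 2.11×192 + 18.00×77 + 2.34×208 + 11.32×95 = 405.12 + 1386 + 486.72 + 1075.4 = 3353.24
ΣP(Year 1)Q(Year 1) = 2.11×243 + 18.00×85 + 2.34×220 + 11.32×117 = 512.73 + 1530 + 514.8 + 1324.44 = 3881.97
L = 3353.24 / 3881.97 × 100 = 86.3799
Paasche component (current-period weights):
ΣP(Year 2)Q(Year 2) = 2.41×192 + 18.70×77 + 1.70×208 + 11.22×95 = 462.72 + 1439.9 + 353.6 + 1065.9 = 3322.12
ΣP(Year 2)Q(Year 1) = 2.41×243 + 18.70×85 + 1.70×220 + 11.22×117 = 585.63 + 1589.5 + 374 + 1312.74 = 3861.87
P = 3322.12 / 3861.87 × 100 = 86.0236
Fisher = √(L × P) = √(86.3799 × 86.0236) = 86.2015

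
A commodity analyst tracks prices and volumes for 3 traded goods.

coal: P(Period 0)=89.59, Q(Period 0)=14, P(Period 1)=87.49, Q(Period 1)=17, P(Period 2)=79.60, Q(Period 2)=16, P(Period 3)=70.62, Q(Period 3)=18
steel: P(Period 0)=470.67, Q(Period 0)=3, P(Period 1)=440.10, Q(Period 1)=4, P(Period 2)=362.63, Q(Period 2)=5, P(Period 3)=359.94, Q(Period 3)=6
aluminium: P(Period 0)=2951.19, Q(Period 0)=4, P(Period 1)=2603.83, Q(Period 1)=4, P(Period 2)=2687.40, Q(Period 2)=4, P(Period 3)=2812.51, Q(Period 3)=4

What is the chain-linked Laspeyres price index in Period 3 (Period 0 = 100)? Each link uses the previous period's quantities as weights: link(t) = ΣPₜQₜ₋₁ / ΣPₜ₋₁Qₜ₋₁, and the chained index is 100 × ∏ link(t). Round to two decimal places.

Link Period 0→Period 1:
ΣP(Period 1)Q(Period 0) = 87.49×14 + 440.10×3 + 2603.83×4 = 1224.86 + 1320.3 + 10415.32 = 12960.48
ΣP(Period 0)Q(Period 0) = 89.59×14 + 470.67×3 + 2951.19×4 = 1254.26 + 1412.01 + 11804.76 = 14471.03
link = 12960.48/14471.03 = 0.895616
Link Period 1→Period 2:
ΣP(Period 2)Q(Period 1) = 79.60×17 + 362.63×4 + 2687.40×4 = 1353.2 + 1450.52 + 10749.6 = 13553.32
ΣP(Period 1)Q(Period 1) = 87.49×17 + 440.10×4 + 2603.83×4 = 1487.33 + 1760.4 + 10415.32 = 13663.05
link = 13553.32/13663.05 = 0.991969
Link Period 2→Period 3:
ΣP(Period 3)Q(Period 2) = 70.62×16 + 359.94×5 + 2812.51×4 = 1129.92 + 1799.7 + 11250.04 = 14179.66
ΣP(Period 2)Q(Period 2) = 79.60×16 + 362.63×5 + 2687.40×4 = 1273.6 + 1813.15 + 10749.6 = 13836.35
link = 14179.66/13836.35 = 1.024812
Chained index = 100 × 0.895616 × 0.991969 × 1.024812 = 91.0466

91.05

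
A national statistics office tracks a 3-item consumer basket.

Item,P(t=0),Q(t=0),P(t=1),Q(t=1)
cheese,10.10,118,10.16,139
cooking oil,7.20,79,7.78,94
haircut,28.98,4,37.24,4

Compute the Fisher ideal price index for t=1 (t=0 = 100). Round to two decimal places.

Laspeyres component (base-period weights):
ΣP(t=1)Q(t=0) = 10.16×118 + 7.78×79 + 37.24×4 = 1198.88 + 614.62 + 148.96 = 1962.46
ΣP(t=0)Q(t=0) = 10.10×118 + 7.20×79 + 28.98×4 = 1191.8 + 568.8 + 115.92 = 1876.52
L = 1962.46 / 1876.52 × 100 = 104.5798
Paasche component (current-period weights):
ΣP(t=1)Q(t=1) = 10.16×139 + 7.78×94 + 37.24×4 = 1412.24 + 731.32 + 148.96 = 2292.52
ΣP(t=0)Q(t=1) = 10.10×139 + 7.20×94 + 28.98×4 = 1403.9 + 676.8 + 115.92 = 2196.62
P = 2292.52 / 2196.62 × 100 = 104.3658
Fisher = √(L × P) = √(104.5798 × 104.3658) = 104.4727

104.47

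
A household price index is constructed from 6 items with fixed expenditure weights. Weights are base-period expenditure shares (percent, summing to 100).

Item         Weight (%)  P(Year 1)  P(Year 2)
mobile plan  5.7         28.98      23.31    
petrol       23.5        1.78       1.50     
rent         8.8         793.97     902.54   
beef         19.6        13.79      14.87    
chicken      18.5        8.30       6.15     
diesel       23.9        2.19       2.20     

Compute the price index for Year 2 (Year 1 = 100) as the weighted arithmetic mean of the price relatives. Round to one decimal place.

93.2

mobile plan: 5.7 × (23.31/28.98) = 5.7 × 0.804348 = 4.5848
petrol: 23.5 × (1.50/1.78) = 23.5 × 0.842697 = 19.8034
rent: 8.8 × (902.54/793.97) = 8.8 × 1.136743 = 10.0033
beef: 19.6 × (14.87/13.79) = 19.6 × 1.078318 = 21.1350
chicken: 18.5 × (6.15/8.30) = 18.5 × 0.740964 = 13.7078
diesel: 23.9 × (2.20/2.19) = 23.9 × 1.004566 = 24.0091
Index = Σ wᵢ·(p₁ᵢ/p₀ᵢ) = 4.5848 + 19.8034 + 10.0033 + 21.1350 + 13.7078 + 24.0091 = 93.2435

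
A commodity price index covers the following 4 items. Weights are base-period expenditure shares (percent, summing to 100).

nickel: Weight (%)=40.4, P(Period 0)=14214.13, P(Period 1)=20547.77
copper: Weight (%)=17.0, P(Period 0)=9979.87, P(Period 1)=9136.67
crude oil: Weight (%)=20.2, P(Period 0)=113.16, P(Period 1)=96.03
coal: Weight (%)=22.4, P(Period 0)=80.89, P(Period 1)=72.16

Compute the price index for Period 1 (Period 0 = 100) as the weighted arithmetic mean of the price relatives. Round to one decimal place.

nickel: 40.4 × (20547.77/14214.13) = 40.4 × 1.445588 = 58.4017
copper: 17.0 × (9136.67/9979.87) = 17.0 × 0.915510 = 15.5637
crude oil: 20.2 × (96.03/113.16) = 20.2 × 0.848621 = 17.1422
coal: 22.4 × (72.16/80.89) = 22.4 × 0.892076 = 19.9825
Index = Σ wᵢ·(p₁ᵢ/p₀ᵢ) = 58.4017 + 15.5637 + 17.1422 + 19.9825 = 111.0901

111.1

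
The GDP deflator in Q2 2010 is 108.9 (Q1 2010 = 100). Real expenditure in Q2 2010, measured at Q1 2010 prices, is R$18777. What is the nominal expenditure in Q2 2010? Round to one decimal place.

Nominal = Real × (Index/100) = 18777 × (108.9/100)
        = 18777 × 1.089 = 20448.1530

20448.2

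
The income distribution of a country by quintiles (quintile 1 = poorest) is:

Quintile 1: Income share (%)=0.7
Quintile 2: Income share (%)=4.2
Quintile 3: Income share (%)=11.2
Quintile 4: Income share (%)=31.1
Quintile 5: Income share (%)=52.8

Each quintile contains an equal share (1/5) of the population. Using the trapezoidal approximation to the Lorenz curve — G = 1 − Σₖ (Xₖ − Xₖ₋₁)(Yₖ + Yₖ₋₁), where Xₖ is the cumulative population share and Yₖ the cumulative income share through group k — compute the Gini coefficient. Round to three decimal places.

Cumulative income shares Yₖ: 0.0070, 0.0490, 0.1610, 0.4720, 1.0000
Σ (Xₖ−Xₖ₋₁)(Yₖ+Yₖ₋₁) = (1/5)(0.0070+0.0000) + (1/5)(0.0490+0.0070) + (1/5)(0.1610+0.0490) + (1/5)(0.4720+0.1610) + (1/5)(1.0000+0.4720)
  = 0.0014 + 0.0112 + 0.0420 + 0.1266 + 0.2944 = 0.4756
G = 1 − 0.4756 = 0.5244

0.524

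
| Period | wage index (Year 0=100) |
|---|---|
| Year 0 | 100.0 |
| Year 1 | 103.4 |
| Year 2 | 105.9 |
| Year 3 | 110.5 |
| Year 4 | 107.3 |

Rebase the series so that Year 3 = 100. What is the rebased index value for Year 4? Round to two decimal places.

Rebased(Year 4) = 107.3 / 110.5 × 100 = 97.1041

97.10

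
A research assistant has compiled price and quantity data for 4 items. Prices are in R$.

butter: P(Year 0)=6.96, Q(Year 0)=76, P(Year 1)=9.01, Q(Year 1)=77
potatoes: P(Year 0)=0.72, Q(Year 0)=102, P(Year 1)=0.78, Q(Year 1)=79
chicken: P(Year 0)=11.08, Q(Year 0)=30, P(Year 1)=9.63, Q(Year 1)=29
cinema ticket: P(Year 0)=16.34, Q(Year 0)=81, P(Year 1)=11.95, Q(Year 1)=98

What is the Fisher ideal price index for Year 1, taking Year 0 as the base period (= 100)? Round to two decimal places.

Laspeyres component (base-period weights):
ΣP(Year 1)Q(Year 0) = 9.01×76 + 0.78×102 + 9.63×30 + 11.95×81 = 684.76 + 79.56 + 288.9 + 967.95 = 2021.17
ΣP(Year 0)Q(Year 0) = 6.96×76 + 0.72×102 + 11.08×30 + 16.34×81 = 528.96 + 73.44 + 332.4 + 1323.54 = 2258.34
L = 2021.17 / 2258.34 × 100 = 89.4980
Paasche component (current-period weights):
ΣP(Year 1)Q(Year 1) = 9.01×77 + 0.78×79 + 9.63×29 + 11.95×98 = 693.77 + 61.62 + 279.27 + 1171.1 = 2205.76
ΣP(Year 0)Q(Year 1) = 6.96×77 + 0.72×79 + 11.08×29 + 16.34×98 = 535.92 + 56.88 + 321.32 + 1601.32 = 2515.44
P = 2205.76 / 2515.44 × 100 = 87.6888
Fisher = √(L × P) = √(89.4980 × 87.6888) = 88.5888

88.59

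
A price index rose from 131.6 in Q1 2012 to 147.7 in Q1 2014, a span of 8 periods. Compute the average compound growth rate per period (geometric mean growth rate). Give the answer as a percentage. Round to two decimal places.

Growth factor = (147.7/131.6)^(1/8) = (1.122340)^(1/8) = 1.014532
Growth rate = 1.014532 − 1 = 0.014532 = 1.4532%

1.45%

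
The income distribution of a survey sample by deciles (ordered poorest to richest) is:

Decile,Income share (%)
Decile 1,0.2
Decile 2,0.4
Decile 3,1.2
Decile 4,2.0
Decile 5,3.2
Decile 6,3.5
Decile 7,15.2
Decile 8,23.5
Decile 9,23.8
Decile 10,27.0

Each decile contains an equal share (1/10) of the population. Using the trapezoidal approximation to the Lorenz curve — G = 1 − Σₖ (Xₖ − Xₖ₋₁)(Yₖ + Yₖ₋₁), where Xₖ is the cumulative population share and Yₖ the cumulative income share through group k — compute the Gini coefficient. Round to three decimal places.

0.556

Cumulative income shares Yₖ: 0.0020, 0.0060, 0.0180, 0.0380, 0.0700, 0.1050, 0.2570, 0.4920, 0.7300, 1.0000
Σ (Xₖ−Xₖ₋₁)(Yₖ+Yₖ₋₁) = (1/10)(0.0020+0.0000) + (1/10)(0.0060+0.0020) + (1/10)(0.0180+0.0060) + (1/10)(0.0380+0.0180) + (1/10)(0.0700+0.0380) + (1/10)(0.1050+0.0700) + (1/10)(0.2570+0.1050) + (1/10)(0.4920+0.2570) + (1/10)(0.7300+0.4920) + (1/10)(1.0000+0.7300)
  = 0.0002 + 0.0008 + 0.0024 + 0.0056 + 0.0108 + 0.0175 + 0.0362 + 0.0749 + 0.1222 + 0.1730 = 0.4436
G = 1 − 0.4436 = 0.5564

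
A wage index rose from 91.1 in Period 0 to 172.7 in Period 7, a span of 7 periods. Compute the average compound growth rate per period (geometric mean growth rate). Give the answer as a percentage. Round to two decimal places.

9.57%

Growth factor = (172.7/91.1)^(1/7) = (1.895719)^(1/7) = 1.095676
Growth rate = 1.095676 − 1 = 0.095676 = 9.5676%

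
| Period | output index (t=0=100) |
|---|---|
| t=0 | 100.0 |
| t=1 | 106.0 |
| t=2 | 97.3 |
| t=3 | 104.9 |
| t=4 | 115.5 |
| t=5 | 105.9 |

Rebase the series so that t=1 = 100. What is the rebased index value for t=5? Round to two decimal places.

Rebased(t=5) = 105.9 / 106.0 × 100 = 99.9057

99.91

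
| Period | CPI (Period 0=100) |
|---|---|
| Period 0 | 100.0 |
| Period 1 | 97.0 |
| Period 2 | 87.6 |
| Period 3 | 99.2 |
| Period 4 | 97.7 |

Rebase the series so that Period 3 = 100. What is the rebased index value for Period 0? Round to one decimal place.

Rebased(Period 0) = 100.0 / 99.2 × 100 = 100.8065

100.8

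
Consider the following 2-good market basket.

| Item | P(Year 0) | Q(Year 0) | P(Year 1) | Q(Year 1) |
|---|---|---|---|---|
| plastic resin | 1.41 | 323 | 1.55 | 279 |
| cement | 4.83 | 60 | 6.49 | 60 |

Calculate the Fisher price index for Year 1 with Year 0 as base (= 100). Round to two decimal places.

119.86

Laspeyres component (base-period weights):
ΣP(Year 1)Q(Year 0) = 1.55×323 + 6.49×60 = 500.65 + 389.4 = 890.05
ΣP(Year 0)Q(Year 0) = 1.41×323 + 4.83×60 = 455.43 + 289.8 = 745.23
L = 890.05 / 745.23 × 100 = 119.4329
Paasche component (current-period weights):
ΣP(Year 1)Q(Year 1) = 1.55×279 + 6.49×60 = 432.45 + 389.4 = 821.85
ΣP(Year 0)Q(Year 1) = 1.41×279 + 4.83×60 = 393.39 + 289.8 = 683.19
P = 821.85 / 683.19 × 100 = 120.2960
Fisher = √(L × P) = √(119.4329 × 120.2960) = 119.8637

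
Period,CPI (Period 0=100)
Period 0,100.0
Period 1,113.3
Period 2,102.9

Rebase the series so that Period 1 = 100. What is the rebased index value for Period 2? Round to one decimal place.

90.8

Rebased(Period 2) = 102.9 / 113.3 × 100 = 90.8208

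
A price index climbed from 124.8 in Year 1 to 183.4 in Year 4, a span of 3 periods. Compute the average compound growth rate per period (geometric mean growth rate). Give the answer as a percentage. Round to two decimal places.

Growth factor = (183.4/124.8)^(1/3) = (1.469551)^(1/3) = 1.136916
Growth rate = 1.136916 − 1 = 0.136916 = 13.6916%

13.69%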